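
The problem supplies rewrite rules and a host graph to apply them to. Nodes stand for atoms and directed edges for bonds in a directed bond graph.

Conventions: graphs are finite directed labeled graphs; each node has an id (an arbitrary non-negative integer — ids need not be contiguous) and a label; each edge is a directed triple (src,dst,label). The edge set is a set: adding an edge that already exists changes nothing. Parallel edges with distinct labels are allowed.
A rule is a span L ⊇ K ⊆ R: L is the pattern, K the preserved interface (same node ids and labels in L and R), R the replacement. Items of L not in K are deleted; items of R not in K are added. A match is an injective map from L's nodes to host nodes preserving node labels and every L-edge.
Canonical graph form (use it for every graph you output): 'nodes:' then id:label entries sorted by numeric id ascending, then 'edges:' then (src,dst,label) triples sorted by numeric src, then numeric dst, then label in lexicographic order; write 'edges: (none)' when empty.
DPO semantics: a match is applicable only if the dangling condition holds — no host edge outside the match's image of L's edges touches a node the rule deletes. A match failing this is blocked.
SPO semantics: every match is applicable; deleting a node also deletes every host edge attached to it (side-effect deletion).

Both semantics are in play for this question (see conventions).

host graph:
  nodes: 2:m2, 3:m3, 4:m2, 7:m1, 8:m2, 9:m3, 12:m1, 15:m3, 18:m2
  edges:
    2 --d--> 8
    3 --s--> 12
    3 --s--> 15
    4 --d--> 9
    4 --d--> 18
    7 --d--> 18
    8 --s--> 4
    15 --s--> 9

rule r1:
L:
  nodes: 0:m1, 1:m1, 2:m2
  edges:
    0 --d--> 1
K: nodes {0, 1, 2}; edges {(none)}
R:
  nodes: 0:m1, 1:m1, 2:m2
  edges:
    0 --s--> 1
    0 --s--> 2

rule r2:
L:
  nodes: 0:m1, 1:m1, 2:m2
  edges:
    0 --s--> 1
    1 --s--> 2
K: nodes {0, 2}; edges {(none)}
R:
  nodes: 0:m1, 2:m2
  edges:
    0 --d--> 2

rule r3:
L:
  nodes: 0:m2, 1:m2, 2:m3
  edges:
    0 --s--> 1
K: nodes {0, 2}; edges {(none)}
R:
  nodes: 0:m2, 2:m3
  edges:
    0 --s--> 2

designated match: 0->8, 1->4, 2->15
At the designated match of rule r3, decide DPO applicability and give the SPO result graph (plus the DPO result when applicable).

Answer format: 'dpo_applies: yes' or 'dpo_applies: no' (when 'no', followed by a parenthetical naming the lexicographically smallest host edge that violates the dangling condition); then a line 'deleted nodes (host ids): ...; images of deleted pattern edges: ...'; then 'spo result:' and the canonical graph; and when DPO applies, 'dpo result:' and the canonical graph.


dpo_applies: no
(the rule deletes node 4, which keeps host edge (4,9,d) outside the match image — the dangling condition fails, DPO blocks; SPO proceeds and side-deletes such edges)
deleted nodes (host ids): 4; images of deleted pattern edges: (8,4,s)
spo result:
nodes: 2:m2, 3:m3, 7:m1, 8:m2, 9:m3, 12:m1, 15:m3, 18:m2
edges: (2,8,d); (3,12,s); (3,15,s); (7,18,d); (8,15,s); (15,9,s)


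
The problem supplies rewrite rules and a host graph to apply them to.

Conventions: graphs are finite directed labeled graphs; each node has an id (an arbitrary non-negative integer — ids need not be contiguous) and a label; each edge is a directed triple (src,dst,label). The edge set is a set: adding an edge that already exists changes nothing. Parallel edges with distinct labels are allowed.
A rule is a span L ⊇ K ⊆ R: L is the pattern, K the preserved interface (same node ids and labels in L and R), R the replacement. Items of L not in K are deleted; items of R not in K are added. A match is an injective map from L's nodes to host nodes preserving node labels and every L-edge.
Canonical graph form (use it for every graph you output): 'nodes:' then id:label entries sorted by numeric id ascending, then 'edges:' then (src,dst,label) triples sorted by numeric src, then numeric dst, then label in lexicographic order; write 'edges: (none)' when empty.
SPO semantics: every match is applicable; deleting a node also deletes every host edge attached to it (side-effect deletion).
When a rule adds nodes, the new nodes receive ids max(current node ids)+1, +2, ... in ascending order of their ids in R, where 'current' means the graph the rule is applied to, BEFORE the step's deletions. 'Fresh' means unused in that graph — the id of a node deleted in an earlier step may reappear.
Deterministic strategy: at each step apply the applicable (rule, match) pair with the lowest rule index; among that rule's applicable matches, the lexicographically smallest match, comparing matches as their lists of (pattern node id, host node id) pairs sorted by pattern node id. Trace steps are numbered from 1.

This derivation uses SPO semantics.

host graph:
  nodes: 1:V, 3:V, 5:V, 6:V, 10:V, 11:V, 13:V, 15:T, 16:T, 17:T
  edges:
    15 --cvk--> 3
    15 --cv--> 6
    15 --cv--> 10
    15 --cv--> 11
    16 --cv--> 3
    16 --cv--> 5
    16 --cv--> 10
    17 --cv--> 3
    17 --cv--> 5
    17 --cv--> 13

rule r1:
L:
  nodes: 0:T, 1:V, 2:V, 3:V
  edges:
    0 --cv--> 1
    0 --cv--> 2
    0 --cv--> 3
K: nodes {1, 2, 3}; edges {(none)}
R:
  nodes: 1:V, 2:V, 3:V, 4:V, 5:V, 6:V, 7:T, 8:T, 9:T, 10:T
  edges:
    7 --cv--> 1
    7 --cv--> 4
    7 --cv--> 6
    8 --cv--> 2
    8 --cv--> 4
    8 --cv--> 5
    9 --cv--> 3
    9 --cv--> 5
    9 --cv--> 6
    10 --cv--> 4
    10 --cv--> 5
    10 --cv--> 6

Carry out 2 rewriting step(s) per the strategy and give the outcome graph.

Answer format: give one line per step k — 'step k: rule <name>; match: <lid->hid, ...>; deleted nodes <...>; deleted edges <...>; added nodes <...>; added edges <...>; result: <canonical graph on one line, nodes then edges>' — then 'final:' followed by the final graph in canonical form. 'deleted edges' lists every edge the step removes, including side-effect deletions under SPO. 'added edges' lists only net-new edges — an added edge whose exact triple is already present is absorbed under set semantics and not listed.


step 1: rule r1; match: 0->15, 1->6, 2->10, 3->11; deleted nodes 15; deleted edges (15,3,cvk); (15,6,cv); (15,10,cv); (15,11,cv); added nodes 18, 19, 20, 21, 22, 23, 24; added edges (21,6,cv); (21,18,cv); (21,20,cv); (22,10,cv); (22,18,cv); (22,19,cv); (23,11,cv); (23,19,cv); (23,20,cv); (24,18,cv); (24,19,cv); (24,20,cv); result: nodes: 1:V, 3:V, 5:V, 6:V, 10:V, 11:V, 13:V, 16:T, 17:T, 18:V, 19:V, 20:V, 21:T, 22:T, 23:T, 24:T edges: (16,3,cv); (16,5,cv); (16,10,cv); (17,3,cv); (17,5,cv); (17,13,cv); (21,6,cv); (21,18,cv); (21,20,cv); (22,10,cv); (22,18,cv); (22,19,cv); (23,11,cv); (23,19,cv); (23,20,cv); (24,18,cv); (24,19,cv); (24,20,cv)
step 2: rule r1; match: 0->16, 1->3, 2->5, 3->10; deleted nodes 16; deleted edges (16,3,cv); (16,5,cv); (16,10,cv); added nodes 25, 26, 27, 28, 29, 30, 31; added edges (28,3,cv); (28,25,cv); (28,27,cv); (29,5,cv); (29,25,cv); (29,26,cv); (30,10,cv); (30,26,cv); (30,27,cv); (31,25,cv); (31,26,cv); (31,27,cv); result: nodes: 1:V, 3:V, 5:V, 6:V, 10:V, 11:V, 13:V, 17:T, 18:V, 19:V, 20:V, 21:T, 22:T, 23:T, 24:T, 25:V, 26:V, 27:V, 28:T, 29:T, 30:T, 31:T edges: (17,3,cv); (17,5,cv); (17,13,cv); (21,6,cv); (21,18,cv); (21,20,cv); (22,10,cv); (22,18,cv); (22,19,cv); (23,11,cv); (23,19,cv); (23,20,cv); (24,18,cv); (24,19,cv); (24,20,cv); (28,3,cv); (28,25,cv); (28,27,cv); (29,5,cv); (29,25,cv); (29,26,cv); (30,10,cv); (30,26,cv); (30,27,cv); (31,25,cv); (31,26,cv); (31,27,cv)
final:
nodes: 1:V, 3:V, 5:V, 6:V, 10:V, 11:V, 13:V, 17:T, 18:V, 19:V, 20:V, 21:T, 22:T, 23:T, 24:T, 25:V, 26:V, 27:V, 28:T, 29:T, 30:T, 31:T
edges: (17,3,cv); (17,5,cv); (17,13,cv); (21,6,cv); (21,18,cv); (21,20,cv); (22,10,cv); (22,18,cv); (22,19,cv); (23,11,cv); (23,19,cv); (23,20,cv); (24,18,cv); (24,19,cv); (24,20,cv); (28,3,cv); (28,25,cv); (28,27,cv); (29,5,cv); (29,25,cv); (29,26,cv); (30,10,cv); (30,26,cv); (30,27,cv); (31,25,cv); (31,26,cv); (31,27,cv)


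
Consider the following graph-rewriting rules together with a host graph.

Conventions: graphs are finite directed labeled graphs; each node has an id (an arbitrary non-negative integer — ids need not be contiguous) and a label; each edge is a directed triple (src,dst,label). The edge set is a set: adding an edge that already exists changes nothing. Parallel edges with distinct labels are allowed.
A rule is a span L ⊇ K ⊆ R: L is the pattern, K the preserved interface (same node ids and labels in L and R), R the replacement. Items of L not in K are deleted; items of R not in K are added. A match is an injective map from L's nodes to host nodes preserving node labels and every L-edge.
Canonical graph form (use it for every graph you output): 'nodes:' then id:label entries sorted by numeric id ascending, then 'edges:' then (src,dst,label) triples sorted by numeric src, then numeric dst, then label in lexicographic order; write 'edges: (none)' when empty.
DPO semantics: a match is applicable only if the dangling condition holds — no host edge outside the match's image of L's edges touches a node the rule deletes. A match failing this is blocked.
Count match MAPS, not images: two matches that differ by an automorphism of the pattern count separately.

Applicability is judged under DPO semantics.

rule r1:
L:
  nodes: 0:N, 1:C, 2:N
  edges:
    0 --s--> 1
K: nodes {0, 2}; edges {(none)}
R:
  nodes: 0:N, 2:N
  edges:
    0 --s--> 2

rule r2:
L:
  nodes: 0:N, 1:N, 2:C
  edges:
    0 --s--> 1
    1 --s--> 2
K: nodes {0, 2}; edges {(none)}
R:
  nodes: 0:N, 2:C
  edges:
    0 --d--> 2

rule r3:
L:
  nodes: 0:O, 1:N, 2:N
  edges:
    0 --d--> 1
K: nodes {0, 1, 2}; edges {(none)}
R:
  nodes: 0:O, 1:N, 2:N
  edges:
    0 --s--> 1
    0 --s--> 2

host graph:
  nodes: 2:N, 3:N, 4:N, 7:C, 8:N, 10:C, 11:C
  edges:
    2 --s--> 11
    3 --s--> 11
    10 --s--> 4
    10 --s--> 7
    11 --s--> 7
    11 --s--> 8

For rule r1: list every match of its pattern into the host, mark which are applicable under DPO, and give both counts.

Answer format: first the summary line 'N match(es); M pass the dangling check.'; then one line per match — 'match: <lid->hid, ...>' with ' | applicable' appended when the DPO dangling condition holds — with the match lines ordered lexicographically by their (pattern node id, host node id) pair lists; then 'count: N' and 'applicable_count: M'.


6 match(es); 0 pass the dangling check.
match: 0->2, 1->11, 2->3
match: 0->2, 1->11, 2->4
match: 0->2, 1->11, 2->8
match: 0->3, 1->11, 2->2
match: 0->3, 1->11, 2->4
match: 0->3, 1->11, 2->8
count: 6
applicable_count: 0


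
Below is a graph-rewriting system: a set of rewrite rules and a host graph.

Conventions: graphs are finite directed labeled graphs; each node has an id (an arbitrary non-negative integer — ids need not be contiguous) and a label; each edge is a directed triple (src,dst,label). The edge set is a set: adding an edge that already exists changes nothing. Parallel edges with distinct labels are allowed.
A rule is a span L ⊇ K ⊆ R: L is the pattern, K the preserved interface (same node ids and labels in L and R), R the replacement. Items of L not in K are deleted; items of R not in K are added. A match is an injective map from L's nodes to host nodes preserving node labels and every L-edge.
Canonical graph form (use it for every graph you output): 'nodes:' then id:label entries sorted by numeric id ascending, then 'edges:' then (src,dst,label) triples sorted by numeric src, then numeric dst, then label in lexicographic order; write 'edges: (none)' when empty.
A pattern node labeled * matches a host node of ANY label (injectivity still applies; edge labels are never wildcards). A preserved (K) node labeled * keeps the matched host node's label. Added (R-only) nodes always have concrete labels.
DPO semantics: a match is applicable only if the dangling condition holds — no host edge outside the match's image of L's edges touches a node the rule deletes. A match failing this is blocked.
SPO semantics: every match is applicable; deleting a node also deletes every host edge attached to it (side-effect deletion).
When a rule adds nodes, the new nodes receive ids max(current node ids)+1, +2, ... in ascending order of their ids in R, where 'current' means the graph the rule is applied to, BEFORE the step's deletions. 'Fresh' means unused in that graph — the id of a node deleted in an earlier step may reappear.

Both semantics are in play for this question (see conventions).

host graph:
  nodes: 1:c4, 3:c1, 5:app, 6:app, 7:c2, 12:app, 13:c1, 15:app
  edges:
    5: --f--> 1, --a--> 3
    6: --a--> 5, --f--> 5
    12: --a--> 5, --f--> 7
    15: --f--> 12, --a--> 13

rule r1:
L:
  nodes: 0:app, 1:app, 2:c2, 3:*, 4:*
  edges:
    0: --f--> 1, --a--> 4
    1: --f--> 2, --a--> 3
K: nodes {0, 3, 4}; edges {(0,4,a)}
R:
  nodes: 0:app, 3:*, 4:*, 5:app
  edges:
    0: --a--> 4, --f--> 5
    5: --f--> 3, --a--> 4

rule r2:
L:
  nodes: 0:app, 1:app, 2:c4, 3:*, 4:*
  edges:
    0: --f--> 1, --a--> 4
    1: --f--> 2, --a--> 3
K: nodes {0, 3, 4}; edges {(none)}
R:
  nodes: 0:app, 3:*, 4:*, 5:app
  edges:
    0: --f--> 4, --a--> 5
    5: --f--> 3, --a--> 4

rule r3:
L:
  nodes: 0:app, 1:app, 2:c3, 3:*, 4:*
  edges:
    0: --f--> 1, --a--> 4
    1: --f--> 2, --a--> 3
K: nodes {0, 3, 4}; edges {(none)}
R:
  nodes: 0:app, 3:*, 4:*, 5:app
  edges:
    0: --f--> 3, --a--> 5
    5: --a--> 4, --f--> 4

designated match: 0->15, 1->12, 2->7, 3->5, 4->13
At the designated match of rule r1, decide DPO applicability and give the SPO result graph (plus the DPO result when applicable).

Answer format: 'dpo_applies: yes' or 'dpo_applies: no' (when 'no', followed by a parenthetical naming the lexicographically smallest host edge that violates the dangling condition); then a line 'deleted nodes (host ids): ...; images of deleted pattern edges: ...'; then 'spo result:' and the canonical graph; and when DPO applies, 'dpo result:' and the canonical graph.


dpo_applies: yes
deleted nodes (host ids): 7, 12; images of deleted pattern edges: (12,5,a); (12,7,f); (15,12,f)
spo result:
nodes: 1:c4, 3:c1, 5:app, 6:app, 13:c1, 15:app, 16:app
edges: (5,1,f); (5,3,a); (6,5,a); (6,5,f); (15,13,a); (15,16,f); (16,5,f); (16,13,a)
dpo result:
nodes: 1:c4, 3:c1, 5:app, 6:app, 13:c1, 15:app, 16:app
edges: (5,1,f); (5,3,a); (6,5,a); (6,5,f); (15,13,a); (15,16,f); (16,5,f); (16,13,a)


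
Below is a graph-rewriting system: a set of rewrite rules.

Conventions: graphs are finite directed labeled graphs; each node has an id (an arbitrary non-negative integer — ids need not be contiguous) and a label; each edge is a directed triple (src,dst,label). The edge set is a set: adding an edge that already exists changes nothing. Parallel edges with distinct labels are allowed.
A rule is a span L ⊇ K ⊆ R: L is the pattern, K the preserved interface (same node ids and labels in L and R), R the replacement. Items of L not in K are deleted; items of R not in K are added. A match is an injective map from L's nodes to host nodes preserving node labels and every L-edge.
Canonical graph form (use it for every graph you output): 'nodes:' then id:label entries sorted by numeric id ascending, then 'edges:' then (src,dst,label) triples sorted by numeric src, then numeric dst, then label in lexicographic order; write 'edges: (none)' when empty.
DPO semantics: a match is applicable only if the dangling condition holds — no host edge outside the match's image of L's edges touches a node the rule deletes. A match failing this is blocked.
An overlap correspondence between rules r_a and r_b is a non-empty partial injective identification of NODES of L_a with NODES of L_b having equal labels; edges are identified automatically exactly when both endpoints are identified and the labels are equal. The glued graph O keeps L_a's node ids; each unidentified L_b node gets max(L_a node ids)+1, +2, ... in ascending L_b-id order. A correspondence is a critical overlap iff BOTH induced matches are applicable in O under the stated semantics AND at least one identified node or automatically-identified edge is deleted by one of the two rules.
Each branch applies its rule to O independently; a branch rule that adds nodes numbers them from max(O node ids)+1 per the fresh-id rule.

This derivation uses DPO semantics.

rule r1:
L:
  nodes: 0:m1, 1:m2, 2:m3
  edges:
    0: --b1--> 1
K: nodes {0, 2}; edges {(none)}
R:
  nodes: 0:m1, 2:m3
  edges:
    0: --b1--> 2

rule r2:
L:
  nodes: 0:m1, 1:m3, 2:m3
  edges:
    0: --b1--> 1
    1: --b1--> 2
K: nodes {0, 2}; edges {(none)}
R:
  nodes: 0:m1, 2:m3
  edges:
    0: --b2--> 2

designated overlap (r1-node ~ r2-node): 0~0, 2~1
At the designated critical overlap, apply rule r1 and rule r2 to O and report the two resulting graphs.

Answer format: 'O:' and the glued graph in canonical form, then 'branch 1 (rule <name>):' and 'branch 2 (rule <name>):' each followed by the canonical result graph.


O:
nodes: 0:m1, 1:m2, 2:m3, 3:m3
edges: (0,1,b1); (0,2,b1); (2,3,b1)
branch 1 (rule r1):
nodes: 0:m1, 2:m3, 3:m3
edges: (0,2,b1); (2,3,b1)
branch 2 (rule r2):
nodes: 0:m1, 1:m2, 3:m3
edges: (0,1,b1); (0,3,b2)


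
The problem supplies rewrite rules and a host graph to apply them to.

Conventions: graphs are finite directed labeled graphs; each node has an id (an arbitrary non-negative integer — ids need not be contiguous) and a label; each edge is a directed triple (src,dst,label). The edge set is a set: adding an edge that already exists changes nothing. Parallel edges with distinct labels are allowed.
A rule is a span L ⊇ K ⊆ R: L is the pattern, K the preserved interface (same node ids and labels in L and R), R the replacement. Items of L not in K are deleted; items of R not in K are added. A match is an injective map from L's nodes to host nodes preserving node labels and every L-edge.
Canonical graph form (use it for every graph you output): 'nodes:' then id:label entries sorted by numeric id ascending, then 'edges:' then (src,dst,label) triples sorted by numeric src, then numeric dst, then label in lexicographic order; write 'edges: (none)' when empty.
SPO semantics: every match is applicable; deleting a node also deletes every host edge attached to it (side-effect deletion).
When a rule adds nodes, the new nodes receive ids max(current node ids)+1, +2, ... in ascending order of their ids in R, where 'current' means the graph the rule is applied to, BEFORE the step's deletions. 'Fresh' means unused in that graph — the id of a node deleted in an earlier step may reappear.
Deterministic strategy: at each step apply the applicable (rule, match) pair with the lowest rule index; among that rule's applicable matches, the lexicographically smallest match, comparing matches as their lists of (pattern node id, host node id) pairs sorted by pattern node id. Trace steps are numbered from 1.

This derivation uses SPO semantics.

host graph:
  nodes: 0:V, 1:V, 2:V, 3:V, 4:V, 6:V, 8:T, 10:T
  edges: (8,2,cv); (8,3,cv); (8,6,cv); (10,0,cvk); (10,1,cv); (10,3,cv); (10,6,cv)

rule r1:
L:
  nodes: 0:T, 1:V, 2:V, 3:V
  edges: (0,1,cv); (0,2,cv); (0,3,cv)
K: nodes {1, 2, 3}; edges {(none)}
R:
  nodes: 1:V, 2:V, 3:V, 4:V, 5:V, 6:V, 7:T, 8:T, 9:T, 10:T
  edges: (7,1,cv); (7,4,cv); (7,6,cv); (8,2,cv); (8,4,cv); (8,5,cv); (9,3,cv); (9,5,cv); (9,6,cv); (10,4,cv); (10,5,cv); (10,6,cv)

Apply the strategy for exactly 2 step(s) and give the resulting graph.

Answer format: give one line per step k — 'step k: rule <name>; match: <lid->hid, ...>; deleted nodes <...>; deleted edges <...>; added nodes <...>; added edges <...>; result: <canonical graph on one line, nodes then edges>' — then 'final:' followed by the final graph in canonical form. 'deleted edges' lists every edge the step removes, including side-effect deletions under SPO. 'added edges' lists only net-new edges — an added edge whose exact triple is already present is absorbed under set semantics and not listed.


step 1: rule r1; match: 0->8, 1->2, 2->3, 3->6; deleted nodes 8; deleted edges (8,2,cv); (8,3,cv); (8,6,cv); added nodes 11, 12, 13, 14, 15, 16, 17; added edges (14,2,cv); (14,11,cv); (14,13,cv); (15,3,cv); (15,11,cv); (15,12,cv); (16,6,cv); (16,12,cv); (16,13,cv); (17,11,cv); (17,12,cv); (17,13,cv); result: nodes: 0:V, 1:V, 2:V, 3:V, 4:V, 6:V, 10:T, 11:V, 12:V, 13:V, 14:T, 15:T, 16:T, 17:T edges: (10,0,cvk); (10,1,cv); (10,3,cv); (10,6,cv); (14,2,cv); (14,11,cv); (14,13,cv); (15,3,cv); (15,11,cv); (15,12,cv); (16,6,cv); (16,12,cv); (16,13,cv); (17,11,cv); (17,12,cv); (17,13,cv)
step 2: rule r1; match: 0->10, 1->1, 2->3, 3->6; deleted nodes 10; deleted edges (10,0,cvk); (10,1,cv); (10,3,cv); (10,6,cv); added nodes 18, 19, 20, 21, 22, 23, 24; added edges (21,1,cv); (21,18,cv); (21,20,cv); (22,3,cv); (22,18,cv); (22,19,cv); (23,6,cv); (23,19,cv); (23,20,cv); (24,18,cv); (24,19,cv); (24,20,cv); result: nodes: 0:V, 1:V, 2:V, 3:V, 4:V, 6:V, 11:V, 12:V, 13:V, 14:T, 15:T, 16:T, 17:T, 18:V, 19:V, 20:V, 21:T, 22:T, 23:T, 24:T edges: (14,2,cv); (14,11,cv); (14,13,cv); (15,3,cv); (15,11,cv); (15,12,cv); (16,6,cv); (16,12,cv); (16,13,cv); (17,11,cv); (17,12,cv); (17,13,cv); (21,1,cv); (21,18,cv); (21,20,cv); (22,3,cv); (22,18,cv); (22,19,cv); (23,6,cv); (23,19,cv); (23,20,cv); (24,18,cv); (24,19,cv); (24,20,cv)
final:
nodes: 0:V, 1:V, 2:V, 3:V, 4:V, 6:V, 11:V, 12:V, 13:V, 14:T, 15:T, 16:T, 17:T, 18:V, 19:V, 20:V, 21:T, 22:T, 23:T, 24:T
edges: (14,2,cv); (14,11,cv); (14,13,cv); (15,3,cv); (15,11,cv); (15,12,cv); (16,6,cv); (16,12,cv); (16,13,cv); (17,11,cv); (17,12,cv); (17,13,cv); (21,1,cv); (21,18,cv); (21,20,cv); (22,3,cv); (22,18,cv); (22,19,cv); (23,6,cv); (23,19,cv); (23,20,cv); (24,18,cv); (24,19,cv); (24,20,cv)


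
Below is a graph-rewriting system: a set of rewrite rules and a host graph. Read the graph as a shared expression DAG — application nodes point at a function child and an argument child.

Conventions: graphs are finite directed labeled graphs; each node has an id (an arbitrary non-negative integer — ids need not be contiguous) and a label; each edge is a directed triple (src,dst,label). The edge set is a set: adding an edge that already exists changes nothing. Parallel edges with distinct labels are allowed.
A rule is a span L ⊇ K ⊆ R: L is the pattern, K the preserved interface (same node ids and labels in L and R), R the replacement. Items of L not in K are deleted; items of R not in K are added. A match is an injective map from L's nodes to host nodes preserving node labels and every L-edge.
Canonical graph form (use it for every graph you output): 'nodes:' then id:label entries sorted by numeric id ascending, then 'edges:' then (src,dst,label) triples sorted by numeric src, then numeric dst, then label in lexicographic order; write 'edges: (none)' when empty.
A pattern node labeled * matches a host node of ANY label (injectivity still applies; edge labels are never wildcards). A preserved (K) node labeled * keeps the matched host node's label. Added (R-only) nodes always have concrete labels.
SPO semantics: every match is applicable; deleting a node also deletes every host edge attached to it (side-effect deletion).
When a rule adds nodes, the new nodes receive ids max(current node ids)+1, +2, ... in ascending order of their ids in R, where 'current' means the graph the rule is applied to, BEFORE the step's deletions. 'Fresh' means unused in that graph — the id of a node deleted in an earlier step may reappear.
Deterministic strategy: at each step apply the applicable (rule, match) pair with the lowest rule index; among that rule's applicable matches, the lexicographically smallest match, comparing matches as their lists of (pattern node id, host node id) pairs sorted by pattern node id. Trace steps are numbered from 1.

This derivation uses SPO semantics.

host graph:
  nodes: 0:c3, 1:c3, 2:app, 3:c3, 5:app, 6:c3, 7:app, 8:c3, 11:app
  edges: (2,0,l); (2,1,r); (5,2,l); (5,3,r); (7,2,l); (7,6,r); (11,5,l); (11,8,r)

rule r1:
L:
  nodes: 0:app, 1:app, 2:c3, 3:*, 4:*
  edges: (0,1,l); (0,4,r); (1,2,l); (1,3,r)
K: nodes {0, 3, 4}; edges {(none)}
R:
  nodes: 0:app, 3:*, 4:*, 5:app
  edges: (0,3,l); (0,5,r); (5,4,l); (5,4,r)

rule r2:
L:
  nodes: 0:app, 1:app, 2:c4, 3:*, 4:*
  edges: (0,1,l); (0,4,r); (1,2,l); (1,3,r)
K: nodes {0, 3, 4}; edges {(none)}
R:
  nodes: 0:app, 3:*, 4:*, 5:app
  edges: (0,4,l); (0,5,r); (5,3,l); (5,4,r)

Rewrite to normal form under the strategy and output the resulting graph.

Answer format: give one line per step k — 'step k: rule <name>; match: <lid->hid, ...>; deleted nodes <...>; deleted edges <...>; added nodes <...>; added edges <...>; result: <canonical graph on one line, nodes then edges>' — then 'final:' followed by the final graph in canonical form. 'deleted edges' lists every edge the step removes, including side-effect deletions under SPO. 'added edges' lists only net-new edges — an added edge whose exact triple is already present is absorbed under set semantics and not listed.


step 1: rule r1; match: 0->5, 1->2, 2->0, 3->1, 4->3; deleted nodes 0, 2; deleted edges (2,0,l); (2,1,r); (5,2,l); (5,3,r); (7,2,l); added nodes 12; added edges (5,1,l); (5,12,r); (12,3,l); (12,3,r); result: nodes: 1:c3, 3:c3, 5:app, 6:c3, 7:app, 8:c3, 11:app, 12:app edges: (5,1,l); (5,12,r); (7,6,r); (11,5,l); (11,8,r); (12,3,l); (12,3,r)
step 2: rule r1; match: 0->11, 1->5, 2->1, 3->12, 4->8; deleted nodes 1, 5; deleted edges (5,1,l); (5,12,r); (11,5,l); (11,8,r); added nodes 13; added edges (11,12,l); (11,13,r); (13,8,l); (13,8,r); result: nodes: 3:c3, 6:c3, 7:app, 8:c3, 11:app, 12:app, 13:app edges: (7,6,r); (11,12,l); (11,13,r); (12,3,l); (12,3,r); (13,8,l); (13,8,r)
final:
nodes: 3:c3, 6:c3, 7:app, 8:c3, 11:app, 12:app, 13:app
edges: (7,6,r); (11,12,l); (11,13,r); (12,3,l); (12,3,r); (13,8,l); (13,8,r)


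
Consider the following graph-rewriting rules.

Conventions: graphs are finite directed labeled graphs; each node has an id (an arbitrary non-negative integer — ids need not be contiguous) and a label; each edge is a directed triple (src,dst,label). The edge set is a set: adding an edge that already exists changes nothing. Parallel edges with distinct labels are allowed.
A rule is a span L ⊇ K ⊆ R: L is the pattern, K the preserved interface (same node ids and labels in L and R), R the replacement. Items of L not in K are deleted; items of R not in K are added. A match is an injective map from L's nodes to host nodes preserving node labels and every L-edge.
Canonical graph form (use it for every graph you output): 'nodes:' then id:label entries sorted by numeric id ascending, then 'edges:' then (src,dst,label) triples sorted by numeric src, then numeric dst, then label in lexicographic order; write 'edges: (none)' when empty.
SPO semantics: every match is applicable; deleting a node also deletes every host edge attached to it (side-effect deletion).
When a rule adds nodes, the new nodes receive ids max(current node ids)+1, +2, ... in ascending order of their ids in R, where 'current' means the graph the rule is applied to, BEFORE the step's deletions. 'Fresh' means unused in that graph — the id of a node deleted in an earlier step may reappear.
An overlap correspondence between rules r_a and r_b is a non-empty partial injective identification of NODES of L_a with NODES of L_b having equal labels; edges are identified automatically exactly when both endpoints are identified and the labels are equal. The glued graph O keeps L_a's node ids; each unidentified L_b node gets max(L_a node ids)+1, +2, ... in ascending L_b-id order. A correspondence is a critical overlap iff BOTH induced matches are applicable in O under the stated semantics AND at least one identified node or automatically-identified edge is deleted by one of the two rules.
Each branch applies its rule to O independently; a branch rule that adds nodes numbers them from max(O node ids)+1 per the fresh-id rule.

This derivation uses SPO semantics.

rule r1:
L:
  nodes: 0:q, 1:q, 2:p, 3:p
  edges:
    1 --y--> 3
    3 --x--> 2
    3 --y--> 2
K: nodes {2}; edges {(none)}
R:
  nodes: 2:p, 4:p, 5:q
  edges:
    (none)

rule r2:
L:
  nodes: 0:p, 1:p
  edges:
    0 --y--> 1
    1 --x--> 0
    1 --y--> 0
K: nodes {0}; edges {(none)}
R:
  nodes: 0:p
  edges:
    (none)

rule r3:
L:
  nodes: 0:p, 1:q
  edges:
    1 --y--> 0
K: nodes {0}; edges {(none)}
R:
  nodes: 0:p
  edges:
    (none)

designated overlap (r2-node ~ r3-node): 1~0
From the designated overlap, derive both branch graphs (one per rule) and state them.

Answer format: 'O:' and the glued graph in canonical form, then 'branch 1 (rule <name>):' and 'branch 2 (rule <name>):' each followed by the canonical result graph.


O:
nodes: 0:p, 1:p, 2:q
edges: (0,1,y); (1,0,x); (1,0,y); (2,1,y)
branch 1 (rule r2):
nodes: 0:p, 2:q
edges: (none)
branch 2 (rule r3):
nodes: 0:p, 1:p
edges: (0,1,y); (1,0,x); (1,0,y)


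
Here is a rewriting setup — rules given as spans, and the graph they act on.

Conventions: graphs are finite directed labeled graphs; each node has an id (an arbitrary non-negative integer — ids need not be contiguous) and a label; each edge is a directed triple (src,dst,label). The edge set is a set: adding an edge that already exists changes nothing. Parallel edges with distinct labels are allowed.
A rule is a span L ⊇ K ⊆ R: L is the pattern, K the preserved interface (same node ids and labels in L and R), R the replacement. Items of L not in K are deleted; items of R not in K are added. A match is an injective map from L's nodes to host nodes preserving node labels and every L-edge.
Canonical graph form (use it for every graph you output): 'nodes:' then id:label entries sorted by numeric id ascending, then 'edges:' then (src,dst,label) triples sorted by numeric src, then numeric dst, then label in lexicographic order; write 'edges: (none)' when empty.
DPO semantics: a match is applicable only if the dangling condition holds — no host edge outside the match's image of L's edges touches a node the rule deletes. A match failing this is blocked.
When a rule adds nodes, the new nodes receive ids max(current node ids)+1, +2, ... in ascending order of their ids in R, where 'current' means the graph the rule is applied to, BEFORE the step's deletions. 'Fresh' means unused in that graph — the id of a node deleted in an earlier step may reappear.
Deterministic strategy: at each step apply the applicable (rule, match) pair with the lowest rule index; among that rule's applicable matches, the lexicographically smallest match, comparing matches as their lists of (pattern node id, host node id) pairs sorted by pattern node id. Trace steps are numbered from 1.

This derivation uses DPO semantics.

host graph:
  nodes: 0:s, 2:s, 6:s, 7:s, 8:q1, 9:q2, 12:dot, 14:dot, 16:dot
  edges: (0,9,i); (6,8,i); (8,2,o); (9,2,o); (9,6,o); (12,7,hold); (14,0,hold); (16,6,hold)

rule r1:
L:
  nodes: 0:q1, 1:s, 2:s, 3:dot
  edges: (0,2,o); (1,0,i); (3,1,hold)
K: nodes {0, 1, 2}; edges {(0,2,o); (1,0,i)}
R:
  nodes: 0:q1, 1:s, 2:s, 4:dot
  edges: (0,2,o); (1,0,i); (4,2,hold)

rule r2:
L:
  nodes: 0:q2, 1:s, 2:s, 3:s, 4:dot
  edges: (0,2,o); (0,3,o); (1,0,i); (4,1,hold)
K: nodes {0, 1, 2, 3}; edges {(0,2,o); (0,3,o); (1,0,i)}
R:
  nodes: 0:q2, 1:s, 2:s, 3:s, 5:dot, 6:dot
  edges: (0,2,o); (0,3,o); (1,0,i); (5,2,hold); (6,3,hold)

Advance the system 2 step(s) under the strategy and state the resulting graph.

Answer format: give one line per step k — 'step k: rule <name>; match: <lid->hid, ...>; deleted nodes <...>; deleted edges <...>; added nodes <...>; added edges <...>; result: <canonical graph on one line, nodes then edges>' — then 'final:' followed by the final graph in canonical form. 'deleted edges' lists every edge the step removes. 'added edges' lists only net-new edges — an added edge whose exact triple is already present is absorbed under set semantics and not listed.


step 1: rule r1; match: 0->8, 1->6, 2->2, 3->16; deleted nodes 16; deleted edges (16,6,hold); added nodes 17; added edges (17,2,hold); result: nodes: 0:s, 2:s, 6:s, 7:s, 8:q1, 9:q2, 12:dot, 14:dot, 17:dot edges: (0,9,i); (6,8,i); (8,2,o); (9,2,o); (9,6,o); (12,7,hold); (14,0,hold); (17,2,hold)
step 2: rule r2; match: 0->9, 1->0, 2->2, 3->6, 4->14; deleted nodes 14; deleted edges (14,0,hold); added nodes 18, 19; added edges (18,2,hold); (19,6,hold); result: nodes: 0:s, 2:s, 6:s, 7:s, 8:q1, 9:q2, 12:dot, 17:dot, 18:dot, 19:dot edges: (0,9,i); (6,8,i); (8,2,o); (9,2,o); (9,6,o); (12,7,hold); (17,2,hold); (18,2,hold); (19,6,hold)
final:
nodes: 0:s, 2:s, 6:s, 7:s, 8:q1, 9:q2, 12:dot, 17:dot, 18:dot, 19:dot
edges: (0,9,i); (6,8,i); (8,2,o); (9,2,o); (9,6,o); (12,7,hold); (17,2,hold); (18,2,hold); (19,6,hold)


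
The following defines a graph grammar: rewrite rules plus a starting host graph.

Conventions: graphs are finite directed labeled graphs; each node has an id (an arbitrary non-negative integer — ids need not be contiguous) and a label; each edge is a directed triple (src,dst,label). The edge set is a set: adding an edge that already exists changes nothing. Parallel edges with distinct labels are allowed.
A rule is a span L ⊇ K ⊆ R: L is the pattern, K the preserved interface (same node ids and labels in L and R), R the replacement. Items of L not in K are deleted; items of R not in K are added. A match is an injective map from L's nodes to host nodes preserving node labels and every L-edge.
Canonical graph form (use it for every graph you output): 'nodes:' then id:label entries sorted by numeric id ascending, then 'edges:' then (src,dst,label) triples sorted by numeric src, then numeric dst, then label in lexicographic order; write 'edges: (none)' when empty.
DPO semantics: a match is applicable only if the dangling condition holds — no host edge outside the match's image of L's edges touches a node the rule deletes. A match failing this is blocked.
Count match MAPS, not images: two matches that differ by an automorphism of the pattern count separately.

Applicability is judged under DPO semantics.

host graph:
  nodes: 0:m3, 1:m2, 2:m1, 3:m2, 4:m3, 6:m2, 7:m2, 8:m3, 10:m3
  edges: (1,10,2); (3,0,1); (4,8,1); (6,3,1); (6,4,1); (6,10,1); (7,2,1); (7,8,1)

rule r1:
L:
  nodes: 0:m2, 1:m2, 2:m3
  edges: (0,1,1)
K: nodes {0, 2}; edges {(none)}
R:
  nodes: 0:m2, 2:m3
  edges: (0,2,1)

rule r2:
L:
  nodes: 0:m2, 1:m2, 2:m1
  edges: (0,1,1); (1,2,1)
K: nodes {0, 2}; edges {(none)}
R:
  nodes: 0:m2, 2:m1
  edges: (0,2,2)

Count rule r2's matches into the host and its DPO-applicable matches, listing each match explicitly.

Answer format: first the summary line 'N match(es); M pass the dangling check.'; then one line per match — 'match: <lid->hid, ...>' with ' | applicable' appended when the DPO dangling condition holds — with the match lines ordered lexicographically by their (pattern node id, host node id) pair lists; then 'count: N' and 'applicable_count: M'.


0 match(es); 0 pass the dangling check.
count: 0
applicable_count: 0


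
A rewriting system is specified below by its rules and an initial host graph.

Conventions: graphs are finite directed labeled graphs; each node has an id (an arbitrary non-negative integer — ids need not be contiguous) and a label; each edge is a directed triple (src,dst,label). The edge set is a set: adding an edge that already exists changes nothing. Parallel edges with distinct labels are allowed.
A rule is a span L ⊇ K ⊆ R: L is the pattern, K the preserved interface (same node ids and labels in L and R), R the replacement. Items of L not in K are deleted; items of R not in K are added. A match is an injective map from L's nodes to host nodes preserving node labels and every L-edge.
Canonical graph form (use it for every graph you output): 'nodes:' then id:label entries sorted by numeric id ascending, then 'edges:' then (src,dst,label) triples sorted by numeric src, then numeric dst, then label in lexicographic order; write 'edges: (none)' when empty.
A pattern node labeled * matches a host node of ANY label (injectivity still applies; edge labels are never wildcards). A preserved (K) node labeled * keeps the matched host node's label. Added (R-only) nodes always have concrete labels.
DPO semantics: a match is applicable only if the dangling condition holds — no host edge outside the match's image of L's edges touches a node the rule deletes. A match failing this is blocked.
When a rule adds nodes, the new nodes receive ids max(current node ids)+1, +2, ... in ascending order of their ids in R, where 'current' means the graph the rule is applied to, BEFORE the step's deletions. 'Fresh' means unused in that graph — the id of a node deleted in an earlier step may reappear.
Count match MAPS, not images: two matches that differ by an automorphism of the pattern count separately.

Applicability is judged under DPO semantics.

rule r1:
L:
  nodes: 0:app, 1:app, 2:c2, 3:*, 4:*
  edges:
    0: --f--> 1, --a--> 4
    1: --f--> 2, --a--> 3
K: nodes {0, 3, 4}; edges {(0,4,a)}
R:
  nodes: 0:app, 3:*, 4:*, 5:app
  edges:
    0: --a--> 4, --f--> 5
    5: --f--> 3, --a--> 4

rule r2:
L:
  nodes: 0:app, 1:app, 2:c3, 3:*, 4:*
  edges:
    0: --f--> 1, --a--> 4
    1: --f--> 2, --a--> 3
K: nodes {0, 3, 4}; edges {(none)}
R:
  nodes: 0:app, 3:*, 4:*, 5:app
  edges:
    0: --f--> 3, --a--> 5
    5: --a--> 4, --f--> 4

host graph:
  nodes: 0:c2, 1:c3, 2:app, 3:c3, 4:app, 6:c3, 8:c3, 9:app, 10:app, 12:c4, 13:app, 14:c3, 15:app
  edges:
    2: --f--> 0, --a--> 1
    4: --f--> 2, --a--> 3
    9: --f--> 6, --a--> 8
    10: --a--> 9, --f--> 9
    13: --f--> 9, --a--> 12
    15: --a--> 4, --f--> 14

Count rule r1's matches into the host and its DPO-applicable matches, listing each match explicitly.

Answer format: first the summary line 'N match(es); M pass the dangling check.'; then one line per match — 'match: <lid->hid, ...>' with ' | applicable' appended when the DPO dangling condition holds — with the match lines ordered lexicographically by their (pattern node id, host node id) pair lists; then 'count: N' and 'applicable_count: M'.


1 match(es); 1 pass the dangling check.
match: 0->4, 1->2, 2->0, 3->1, 4->3 | applicable
count: 1
applicable_count: 1


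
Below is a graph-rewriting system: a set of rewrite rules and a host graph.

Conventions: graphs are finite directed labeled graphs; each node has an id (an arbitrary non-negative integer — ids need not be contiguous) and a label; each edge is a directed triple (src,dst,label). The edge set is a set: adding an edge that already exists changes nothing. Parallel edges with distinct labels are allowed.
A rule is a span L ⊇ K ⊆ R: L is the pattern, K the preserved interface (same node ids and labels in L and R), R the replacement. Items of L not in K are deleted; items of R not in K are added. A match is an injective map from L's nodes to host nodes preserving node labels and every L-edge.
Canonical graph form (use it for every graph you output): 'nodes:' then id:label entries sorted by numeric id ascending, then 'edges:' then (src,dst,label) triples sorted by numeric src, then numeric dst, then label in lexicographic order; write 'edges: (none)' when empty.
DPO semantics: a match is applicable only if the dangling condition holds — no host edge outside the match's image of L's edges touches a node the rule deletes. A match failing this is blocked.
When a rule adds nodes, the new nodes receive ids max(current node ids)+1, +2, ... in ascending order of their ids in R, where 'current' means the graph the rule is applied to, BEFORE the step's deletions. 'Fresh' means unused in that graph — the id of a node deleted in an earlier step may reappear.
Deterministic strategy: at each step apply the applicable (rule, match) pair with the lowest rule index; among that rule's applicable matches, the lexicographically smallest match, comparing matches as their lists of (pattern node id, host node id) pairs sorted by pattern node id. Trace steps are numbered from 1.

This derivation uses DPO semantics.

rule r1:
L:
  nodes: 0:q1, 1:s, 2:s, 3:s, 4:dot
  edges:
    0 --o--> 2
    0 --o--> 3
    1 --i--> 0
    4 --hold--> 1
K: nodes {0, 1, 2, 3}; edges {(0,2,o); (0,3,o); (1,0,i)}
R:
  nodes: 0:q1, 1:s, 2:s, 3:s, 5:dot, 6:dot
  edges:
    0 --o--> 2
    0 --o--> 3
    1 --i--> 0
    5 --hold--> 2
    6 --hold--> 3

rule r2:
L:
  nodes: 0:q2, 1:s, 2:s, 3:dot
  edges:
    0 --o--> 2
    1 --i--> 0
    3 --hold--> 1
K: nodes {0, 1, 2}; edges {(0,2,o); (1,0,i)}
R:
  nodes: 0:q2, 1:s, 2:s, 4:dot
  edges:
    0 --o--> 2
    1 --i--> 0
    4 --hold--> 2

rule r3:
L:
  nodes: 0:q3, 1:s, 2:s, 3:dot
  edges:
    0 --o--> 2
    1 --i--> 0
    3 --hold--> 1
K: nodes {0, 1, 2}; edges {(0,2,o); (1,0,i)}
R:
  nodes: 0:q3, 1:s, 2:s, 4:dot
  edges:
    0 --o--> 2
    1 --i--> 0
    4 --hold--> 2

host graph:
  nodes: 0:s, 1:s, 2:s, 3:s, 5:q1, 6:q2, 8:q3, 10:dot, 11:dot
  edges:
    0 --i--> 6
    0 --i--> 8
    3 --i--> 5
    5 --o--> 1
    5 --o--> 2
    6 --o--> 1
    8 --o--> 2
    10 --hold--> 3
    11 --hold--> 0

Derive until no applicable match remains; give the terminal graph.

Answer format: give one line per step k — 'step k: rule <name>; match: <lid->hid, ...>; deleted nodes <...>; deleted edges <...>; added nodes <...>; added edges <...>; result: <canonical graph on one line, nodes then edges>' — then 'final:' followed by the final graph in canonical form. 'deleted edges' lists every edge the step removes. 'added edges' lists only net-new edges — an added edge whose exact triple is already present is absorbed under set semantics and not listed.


step 1: rule r1; match: 0->5, 1->3, 2->1, 3->2, 4->10; deleted nodes 10; deleted edges (10,3,hold); added nodes 12, 13; added edges (12,1,hold); (13,2,hold); result: nodes: 0:s, 1:s, 2:s, 3:s, 5:q1, 6:q2, 8:q3, 11:dot, 12:dot, 13:dot edges: (0,6,i); (0,8,i); (3,5,i); (5,1,o); (5,2,o); (6,1,o); (8,2,o); (11,0,hold); (12,1,hold); (13,2,hold)
step 2: rule r2; match: 0->6, 1->0, 2->1, 3->11; deleted nodes 11; deleted edges (11,0,hold); added nodes 14; added edges (14,1,hold); result: nodes: 0:s, 1:s, 2:s, 3:s, 5:q1, 6:q2, 8:q3, 12:dot, 13:dot, 14:dot edges: (0,6,i); (0,8,i); (3,5,i); (5,1,o); (5,2,o); (6,1,o); (8,2,o); (12,1,hold); (13,2,hold); (14,1,hold)
final:
nodes: 0:s, 1:s, 2:s, 3:s, 5:q1, 6:q2, 8:q3, 12:dot, 13:dot, 14:dot
edges: (0,6,i); (0,8,i); (3,5,i); (5,1,o); (5,2,o); (6,1,o); (8,2,o); (12,1,hold); (13,2,hold); (14,1,hold)
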